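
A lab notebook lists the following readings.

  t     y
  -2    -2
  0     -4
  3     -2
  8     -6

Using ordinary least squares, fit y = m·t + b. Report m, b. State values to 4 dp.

m = -0.3260, b = -2.7665

Setting ∂/∂m … = 0 gives: 77·m + 9·b = -50;  9·m + 4·b = -14.
Eliminating b: 4·(row 1) − 9·(row 2) gives 227·m = 4·(-50) − 9·(-14) = -74, so m = -74/227.
Then b = ((-14) − 9·(-74/227))/4 = -628/227.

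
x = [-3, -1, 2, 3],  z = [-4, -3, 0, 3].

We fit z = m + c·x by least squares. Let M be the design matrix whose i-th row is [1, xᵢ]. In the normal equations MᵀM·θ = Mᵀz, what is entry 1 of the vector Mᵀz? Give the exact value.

-4

Entry 1 ↔ basis 1, so (Mᵀz)_{1} = Σᵢ zᵢ = (1)·(-4) + (1)·(-3) + (1)·(0) + (1)·(3) = -4.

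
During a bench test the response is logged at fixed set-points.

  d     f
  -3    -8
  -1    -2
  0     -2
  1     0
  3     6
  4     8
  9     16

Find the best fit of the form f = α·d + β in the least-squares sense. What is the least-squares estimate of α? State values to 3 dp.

α = 2.009

The normal equations are: 117·α + 13·β = 220;  13·α + 7·β = 18.
Eliminating β: 7·(row 1) − 13·(row 2) gives 650·α = 7·220 − 13·18 = 1306, so α = 653/325.
Then β = (18 − 13·(653/325))/7 = -29/25.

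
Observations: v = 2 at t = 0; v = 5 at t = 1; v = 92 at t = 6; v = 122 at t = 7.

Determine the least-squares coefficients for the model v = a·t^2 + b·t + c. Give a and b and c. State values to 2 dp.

The normal equations are: 3698·a + 560·b + 86·c = 9295;  560·a + 86·b + 14·c = 1411;  86·a + 14·b + 4·c = 221.
(Σt^2·t^2 = 3698, Σt^2·t = 560, Σt^2 = 86, Σt·t = 86, Σt = 14, Σ1 = 4, Σt^2·v = 9295, Σt·v = 1411, Σv = 221.)
Solving the 3×3 system (Gaussian elimination) gives a = 9/4, b = 219/148, c = 251/148.

a = 2.25, b = 1.48, c = 1.70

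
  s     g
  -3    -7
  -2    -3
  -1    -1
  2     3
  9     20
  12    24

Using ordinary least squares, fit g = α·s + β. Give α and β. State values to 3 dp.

Compute the Gram sums: Σs·s = 243, Σs = 17, Σ1 = 6.
Right-hand side: Σs·g = 502, Σg = 36.
Normal equations: [[243, 17]; [17, 6]]·[α, β]ᵀ = [502, 36]ᵀ.
Δ = 243·6 − 17² = 1169.
α = (502·6 − 17·36)/1169 = 2400/1169; β = (243·36 − 17·502)/1169 = 214/1169.

α = 2.053, β = 0.183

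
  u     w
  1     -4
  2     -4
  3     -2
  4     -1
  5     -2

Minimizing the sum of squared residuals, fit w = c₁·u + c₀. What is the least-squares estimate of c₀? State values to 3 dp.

The normal system AᵀA·[c₁, c₀]ᵀ = Aᵀw is [[55, 15]; [15, 5]]·[c₁, c₀]ᵀ = [-32, -13]ᵀ.
Determinant 55·5 − 15² = 50.
c₁ = ((-32)·5 − 15·(-13))/50 = 7/10; c₀ = (55·(-13) − 15·(-32))/50 = -47/10.

c₀ = -4.700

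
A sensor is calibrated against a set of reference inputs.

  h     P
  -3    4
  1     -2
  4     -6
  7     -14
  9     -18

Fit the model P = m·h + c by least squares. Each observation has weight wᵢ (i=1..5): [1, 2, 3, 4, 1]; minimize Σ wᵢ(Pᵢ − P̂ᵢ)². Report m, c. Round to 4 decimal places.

Normal-equation sums: Σwᵢ·h·h = 336, Σwᵢ·h = 48, Σwᵢ·1 = 11.
Right-hand side: Σwᵢ·h·P = -642, Σwᵢ·P = -92.
Eliminating c: 11·(row 1) − 48·(row 2) gives 1392·m = 11·(-642) − 48·(-92) = -2646, so m = -441/232.
Then c = ((-92) − 48·(-441/232))/11 = -2/29.

m = -1.9009, c = -0.0690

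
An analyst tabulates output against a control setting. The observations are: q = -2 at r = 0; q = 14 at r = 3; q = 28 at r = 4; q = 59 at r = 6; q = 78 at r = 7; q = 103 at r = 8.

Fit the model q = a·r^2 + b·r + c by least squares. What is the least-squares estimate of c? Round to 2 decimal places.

c = -2.10

Forming XᵀX = [[8130, 1162, 174]; [1162, 174, 28]; [174, 28, 6]] and Xᵀq = [13112, 1878, 280]ᵀ gives XᵀX·[a, b, c]ᵀ = Xᵀq.
Row-reducing yields a = 2453/1671, b = 3698/2785, c = -17557/8355.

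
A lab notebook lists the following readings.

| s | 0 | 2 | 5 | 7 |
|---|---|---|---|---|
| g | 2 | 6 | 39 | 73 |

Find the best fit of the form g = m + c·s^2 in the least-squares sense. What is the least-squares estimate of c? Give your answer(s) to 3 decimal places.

The normal equations are: 4·m + 78·c = 120;  78·m + 3042·c = 4576.
(Σ1 = 4, Σs^2 = 78, Σs^2·s^2 = 3042, Σg = 120, Σs^2·g = 4576.)
det = 4·3042 − 78² = 6084.
m = (120·3042 − 78·4576)/6084 = 4/3; c = (4·4576 − 78·120)/6084 = 172/117.

c = 1.470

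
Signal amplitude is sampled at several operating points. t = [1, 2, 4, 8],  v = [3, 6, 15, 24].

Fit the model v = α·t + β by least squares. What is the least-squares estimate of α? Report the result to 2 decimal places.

α = 3.03

Normal-equation sums: Σt·t = 85, Σt = 15, Σ1 = 4.
Right-hand side: Σt·v = 267, Σv = 48.
Normal equations: [[85, 15]; [15, 4]]·[α, β]ᵀ = [267, 48]ᵀ.
Δ = 85·4 − 15² = 115.
α = (267·4 − 15·48)/115 = 348/115; β = (85·48 − 15·267)/115 = 15/23.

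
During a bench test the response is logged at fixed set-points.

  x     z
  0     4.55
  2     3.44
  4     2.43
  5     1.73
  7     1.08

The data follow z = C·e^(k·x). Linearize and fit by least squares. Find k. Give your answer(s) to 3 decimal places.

Let Y = ln z. Fitting Y = k·x + ln C by least squares:
XᵀX = [[94.0000, 18.0000]; [18.0000, 5]], rhs = [9.3018, 4.2636]ᵀ  (here Σx = 18.0000, Σ(x)² = 94.0000, Σln z = 4.2636, Σx·ln z = 9.3018).
Δ = 94.0000·5 − (18.0000)² = 146.0000; k = (9.3018·5 − 18.0000·4.2636)/146.0000 = -0.20709, ln C = (94.0000·4.2636 − 18.0000·9.3018)/146.0000 = 1.59824.

k = -0.207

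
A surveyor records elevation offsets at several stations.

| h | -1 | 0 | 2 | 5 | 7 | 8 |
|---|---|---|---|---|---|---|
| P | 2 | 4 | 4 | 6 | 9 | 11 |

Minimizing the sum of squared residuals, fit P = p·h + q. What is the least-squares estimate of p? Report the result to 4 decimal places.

MᵀM·[p, q]ᵀ = MᵀP reads: 143·p + 21·q = 187;  21·p + 6·q = 36.
Δ = 143·6 − 21² = 417.
p = (187·6 − 21·36)/417 = 122/139; q = (143·36 − 21·187)/417 = 407/139.

p = 0.8777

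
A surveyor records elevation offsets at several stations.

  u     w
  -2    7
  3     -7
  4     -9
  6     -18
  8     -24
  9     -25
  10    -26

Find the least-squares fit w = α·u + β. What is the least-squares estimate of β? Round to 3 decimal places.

β = 1.251

XᵀX·[α, β]ᵀ = Xᵀw reads: 310·α + 38·β = -856;  38·α + 7·β = -102.
(Σu·u = 310, Σu = 38, Σ1 = 7, Σu·w = -856, Σw = -102.)
Determinant 310·7 − 38² = 726.
α = ((-856)·7 − 38·(-102))/726 = -1058/363; β = (310·(-102) − 38·(-856))/726 = 454/363.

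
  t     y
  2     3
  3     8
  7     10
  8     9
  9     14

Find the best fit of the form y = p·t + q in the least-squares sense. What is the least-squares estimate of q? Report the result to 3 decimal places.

q = 2.402

Entries of MᵀM: Σt·t = 207, Σt = 29, Σ1 = 5.
Moment sums: Σt·y = 298, Σy = 44.
Determinant 207·5 − 29² = 194.
p = (298·5 − 29·44)/194 = 107/97; q = (207·44 − 29·298)/194 = 233/97.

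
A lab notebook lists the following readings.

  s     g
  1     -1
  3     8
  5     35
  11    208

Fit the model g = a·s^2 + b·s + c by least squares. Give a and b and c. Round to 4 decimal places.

From the data, Σs^2·s^2 = 15348, Σs^2·s = 1484, Σs^2 = 156, Σs·s = 156, Σs = 20, Σ1 = 4.
For Aᵀg: Σs^2·g = 26114, Σs·g = 2486, Σg = 250.
So AᵀA·[a, b, c]ᵀ = Aᵀg: [[15348, 1484, 156]; [1484, 156, 20]; [156, 20, 4]]·[a, b, c]ᵀ = [26114, 2486, 250]ᵀ.
Solving the 3×3 system (Gaussian elimination) gives a = 1445/724, b = -1093/362, c = -175/724.

a = 1.9959, b = -3.0193, c = -0.2417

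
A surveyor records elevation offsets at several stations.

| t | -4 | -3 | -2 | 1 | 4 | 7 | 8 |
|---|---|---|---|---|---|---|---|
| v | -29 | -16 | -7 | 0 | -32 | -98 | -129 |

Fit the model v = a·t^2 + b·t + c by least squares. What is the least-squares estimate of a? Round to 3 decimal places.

Sums needed: Σt^2·t^2 = 7107, Σt^2·t = 821, Σt^2 = 159, Σt·t = 159, Σt = 11, Σ1 = 7.
Right-hand side: Σt^2·v = -14206, Σt·v = -1668, Σv = -311.
Row-reducing yields a = -1184969/592018, b = -150809/592018, c = 425098/296009.

a = -2.002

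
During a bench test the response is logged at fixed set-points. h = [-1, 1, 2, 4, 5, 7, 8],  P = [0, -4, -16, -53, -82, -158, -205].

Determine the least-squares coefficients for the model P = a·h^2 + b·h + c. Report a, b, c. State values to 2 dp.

Setting ∂/∂a … = 0 gives: 7396·a + 1052·b + 160·c = -23828;  1052·a + 160·b + 26·c = -3404;  160·a + 26·b + 7·c = -518.
Inverting the 3×3 Gram matrix, [a, b, c]ᵀ = [-4033/1344, -2257/1344, 185/224]ᵀ.

a = -3.00, b = -1.68, c = 0.83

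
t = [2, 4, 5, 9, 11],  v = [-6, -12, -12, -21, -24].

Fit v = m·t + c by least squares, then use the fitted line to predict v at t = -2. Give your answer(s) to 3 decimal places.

Entries of MᵀM: Σt·t = 247, Σt = 31, Σ1 = 5.
Right-hand side: Σt·v = -573, Σv = -75.
Determinant 247·5 − 31² = 274.
m = ((-573)·5 − 31·(-75))/274 = -270/137; c = (247·(-75) − 31·(-573))/274 = -381/137.
At t = -2: v̂ = (-270/137)·(-2) + (-381/137)·(1) = 159/137.

v̂ = 1.161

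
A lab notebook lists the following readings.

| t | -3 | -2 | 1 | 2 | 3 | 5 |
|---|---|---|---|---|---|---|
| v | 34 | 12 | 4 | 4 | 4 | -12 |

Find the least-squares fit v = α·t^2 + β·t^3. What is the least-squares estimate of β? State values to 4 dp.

Compute the Gram sums: Σt^2·t^2 = 820, Σt^2·t^3 = 3126, Σt^3·t^3 = 17212.
Right-hand side: Σt^2·v = 110, Σt^3·v = -2370.
Δ = 820·17212 − 3126² = 4341964.
α = (110·17212 − 3126·(-2370))/4341964 = 2325485/1085491; β = (820·(-2370) − 3126·110)/4341964 = -571815/1085491.

β = -0.5268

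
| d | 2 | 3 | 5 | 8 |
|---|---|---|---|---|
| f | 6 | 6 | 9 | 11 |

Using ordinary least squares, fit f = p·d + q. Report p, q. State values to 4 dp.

p = 0.9048, q = 3.9286

Sums needed: Σd·d = 102, Σd = 18, Σ1 = 4.
Moment sums: Σd·f = 163, Σf = 32.
Eliminating q: 4·(row 1) − 18·(row 2) gives 84·p = 4·163 − 18·32 = 76, so p = 19/21.
Then q = (32 − 18·(19/21))/4 = 55/14.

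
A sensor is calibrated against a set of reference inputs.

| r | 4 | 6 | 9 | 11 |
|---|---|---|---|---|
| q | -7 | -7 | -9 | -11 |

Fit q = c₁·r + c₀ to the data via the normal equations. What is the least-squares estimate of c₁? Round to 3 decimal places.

c₁ = -0.586

The normal equations are: 254·c₁ + 30·c₀ = -272;  30·c₁ + 4·c₀ = -34.
Determinant 254·4 − 30² = 116.
c₁ = ((-272)·4 − 30·(-34))/116 = -17/29; c₀ = (254·(-34) − 30·(-272))/116 = -119/29.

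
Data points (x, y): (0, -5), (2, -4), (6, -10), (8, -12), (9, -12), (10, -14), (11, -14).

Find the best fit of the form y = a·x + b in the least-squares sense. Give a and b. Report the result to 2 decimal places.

AᵀA·[a, b]ᵀ = Aᵀy reads: 406·a + 46·b = -566;  46·a + 7·b = -71.
Eliminating b: 7·(row 1) − 46·(row 2) gives 726·a = 7·(-566) − 46·(-71) = -696, so a = -116/121.
Then b = ((-71) − 46·(-116/121))/7 = -465/121.

a = -0.96, b = -3.84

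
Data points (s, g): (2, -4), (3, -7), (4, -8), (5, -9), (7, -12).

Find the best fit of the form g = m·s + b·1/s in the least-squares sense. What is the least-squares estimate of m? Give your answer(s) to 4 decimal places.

m = -1.7191

Compute the Gram sums: Σs·s = 103, Σs·1/s = 5, Σ1/s·1/s = 85381/176400.
Moment sums: Σs·g = -190, Σ1/s·g = -1034/105.
Normal equations: [[103, 5]; [5, 85381/176400]]·[m, b]ᵀ = [-190, -1034/105]ᵀ.
Determinant 103·(85381/176400) − 5² = 4384243/176400.
m = ((-190)·(85381/176400) − 5·(-1034/105))/(4384243/176400) = -7536790/4384243; b = (103·(-1034/105) − 5·(-190))/(4384243/176400) = -11343360/4384243.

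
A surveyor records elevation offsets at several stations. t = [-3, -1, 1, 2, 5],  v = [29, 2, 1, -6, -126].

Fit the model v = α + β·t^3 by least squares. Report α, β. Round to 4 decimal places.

α = 1.6326, β = -1.0204

Compute the Gram sums: Σ1 = 5, Σt^3 = 106, Σt^3·t^3 = 16420.
Right-hand side: Σv = -100, Σt^3·v = -16582.
Determinant 5·16420 − 106² = 70864.
α = ((-100)·16420 − 106·(-16582))/70864 = 28923/17716; β = (5·(-16582) − 106·(-100))/70864 = -36155/35432.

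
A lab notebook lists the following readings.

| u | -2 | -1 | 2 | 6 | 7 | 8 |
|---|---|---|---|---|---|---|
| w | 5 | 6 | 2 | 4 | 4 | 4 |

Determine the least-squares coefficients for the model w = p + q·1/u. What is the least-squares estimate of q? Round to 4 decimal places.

q = -2.2547

Setting ∂/∂p … = 0 gives: 6·p + (-95/168)·q = 25;  (-95/168)·p + (44137/28224)·q = -121/21.
Determinant 6·(44137/28224) − (-95/168)² = 255797/28224.
p = (25·(44137/28224) − (-95/168)·(-121/21))/(255797/28224) = 53235/13463; q = (6·(-121/21) − (-95/168)·25)/(255797/28224) = -576744/255797.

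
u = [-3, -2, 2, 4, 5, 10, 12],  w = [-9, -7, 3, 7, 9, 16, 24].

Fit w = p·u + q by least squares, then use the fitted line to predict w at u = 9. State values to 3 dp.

Entries of XᵀX: Σu·u = 302, Σu = 28, Σ1 = 7.
Moment sums: Σu·w = 568, Σw = 43.
So XᵀX·[p, q]ᵀ = Xᵀw: [[302, 28]; [28, 7]]·[p, q]ᵀ = [568, 43]ᵀ.
det = 302·7 − 28² = 1330.
p = (568·7 − 28·43)/1330 = 198/95; q = (302·43 − 28·568)/1330 = -1459/665.
At u = 9: ŵ = (198/95)·(9) + (-1459/665)·(1) = 2203/133.

ŵ = 16.564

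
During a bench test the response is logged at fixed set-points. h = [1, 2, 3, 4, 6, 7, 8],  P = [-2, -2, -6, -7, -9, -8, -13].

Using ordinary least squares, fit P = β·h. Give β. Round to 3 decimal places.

Sums needed: Σh·h = 179.
Moment sums: Σh·P = -266.
Normal equations: [[179]]·[β]ᵀ = [-266]ᵀ.
β = (-266)/179 = -1.48603.

β = -1.486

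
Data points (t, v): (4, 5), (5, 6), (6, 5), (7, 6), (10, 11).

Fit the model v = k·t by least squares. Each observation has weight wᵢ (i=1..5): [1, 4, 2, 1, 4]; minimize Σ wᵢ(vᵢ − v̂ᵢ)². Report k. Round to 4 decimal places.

k = 1.0706

Forming AᵀWA = [[637]] and AᵀWv = [682]ᵀ gives AᵀWA·[k]ᵀ = AᵀWv.
k = 682/637 = 1.07064.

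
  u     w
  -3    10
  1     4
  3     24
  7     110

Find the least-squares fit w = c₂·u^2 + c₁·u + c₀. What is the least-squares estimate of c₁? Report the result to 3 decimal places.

Forming XᵀX = [[2564, 344, 68]; [344, 68, 8]; [68, 8, 4]] and Xᵀw = [5700, 816, 148]ᵀ gives XᵀX·[c₂, c₁, c₀]ᵀ = Xᵀw.
Inverting the 3×3 Gram matrix, [c₂, c₁, c₀]ᵀ = [23/12, 7/3, -1/4]ᵀ.

c₁ = 2.333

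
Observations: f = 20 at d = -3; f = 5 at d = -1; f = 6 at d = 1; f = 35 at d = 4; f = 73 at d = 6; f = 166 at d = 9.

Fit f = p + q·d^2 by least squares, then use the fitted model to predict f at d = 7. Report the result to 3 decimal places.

Compute the Gram sums: Σ1 = 6, Σd^2 = 144, Σd^2·d^2 = 8196.
Moment sums: Σf = 305, Σd^2·f = 16825.
Eliminating q: 8196·(row 1) − 144·(row 2) gives 28440·p = 8196·305 − 144·16825 = 76980, so p = 1283/474.
Then q = (16825 − 144·(1283/474))/8196 = 1901/948.
At d = 7: f̂ = (1283/474)·(1) + (1901/948)·(49) = 31905/316.

f̂ = 100.965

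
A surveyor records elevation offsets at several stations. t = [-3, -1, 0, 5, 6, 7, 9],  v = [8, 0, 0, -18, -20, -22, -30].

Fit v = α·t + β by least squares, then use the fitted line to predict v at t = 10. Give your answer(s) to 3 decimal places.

Sums needed: Σt·t = 201, Σt = 23, Σ1 = 7.
For Aᵀv: Σt·v = -658, Σv = -82.
Normal equations: [[201, 23]; [23, 7]]·[α, β]ᵀ = [-658, -82]ᵀ.
det = 201·7 − 23² = 878.
α = ((-658)·7 − 23·(-82))/878 = -1360/439; β = (201·(-82) − 23·(-658))/878 = -674/439.
At t = 10: v̂ = (-1360/439)·(10) + (-674/439)·(1) = -14274/439.

v̂ = -32.515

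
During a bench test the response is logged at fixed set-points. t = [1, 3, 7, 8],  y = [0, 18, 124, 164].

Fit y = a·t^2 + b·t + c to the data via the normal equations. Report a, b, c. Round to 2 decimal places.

With design matrix A, AᵀA = [[6579, 883, 123]; [883, 123, 19]; [123, 19, 4]] and Aᵀy = [16734, 2234, 306]ᵀ.
Solving the 3×3 system (Gaussian elimination) gives a = 6703/2342, b = -5331/2342, c = -816/1171.

a = 2.86, b = -2.28, c = -0.70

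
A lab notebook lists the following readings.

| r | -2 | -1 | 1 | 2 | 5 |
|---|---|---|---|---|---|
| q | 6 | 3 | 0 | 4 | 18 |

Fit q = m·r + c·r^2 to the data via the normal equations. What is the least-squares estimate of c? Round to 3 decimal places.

c = 0.925

With design matrix M, MᵀM = [[35, 125]; [125, 659]] and Mᵀq = [83, 493]ᵀ.
Eliminating c: 659·(row 1) − 125·(row 2) gives 7440·m = 659·83 − 125·493 = -6928, so m = -433/465.
Then c = (493 − 125·(-433/465))/659 = 86/93.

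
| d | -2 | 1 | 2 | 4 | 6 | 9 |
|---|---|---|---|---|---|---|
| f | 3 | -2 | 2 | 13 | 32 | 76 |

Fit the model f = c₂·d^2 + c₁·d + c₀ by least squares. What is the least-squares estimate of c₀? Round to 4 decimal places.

From the data, Σd^2·d^2 = 8146, Σd^2·d = 1010, Σd^2 = 142, Σd·d = 142, Σd = 20, Σ1 = 6.
And Σd^2·f = 7534, Σd·f = 924, Σf = 124.
Normal equations: [[8146, 1010, 142]; [1010, 142, 20]; [142, 20, 6]]·[c₂, c₁, c₀]ᵀ = [7534, 924, 124]ᵀ.
Row-reducing yields c₂ = 54319/54363, c₁ = -18449/54363, c₀ = -33517/18121.

c₀ = -1.8496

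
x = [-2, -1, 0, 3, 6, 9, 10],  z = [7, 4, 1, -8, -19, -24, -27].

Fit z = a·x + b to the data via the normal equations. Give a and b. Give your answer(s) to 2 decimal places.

Entries of MᵀM: Σx·x = 231, Σx = 25, Σ1 = 7.
And Σx·z = -642, Σz = -66.
MᵀM·[a, b]ᵀ = Mᵀz becomes [[231, 25]; [25, 7]]·[a, b]ᵀ = [-642, -66]ᵀ.
Δ = 231·7 − 25² = 992.
a = ((-642)·7 − 25·(-66))/992 = -711/248; b = (231·(-66) − 25·(-642))/992 = 201/248.

a = -2.87, b = 0.81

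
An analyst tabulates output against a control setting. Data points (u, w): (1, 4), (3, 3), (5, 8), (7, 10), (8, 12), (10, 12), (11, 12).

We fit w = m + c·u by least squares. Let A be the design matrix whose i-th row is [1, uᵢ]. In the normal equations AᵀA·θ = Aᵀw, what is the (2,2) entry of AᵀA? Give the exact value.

369

Row 2 ↔ basis u, column 2 ↔ basis u, so (AᵀA)_{2,2} = Σᵢ (u)·(u) = (1)·(1) + (3)·(3) + (5)·(5) + (7)·(7) + (8)·(8) + (10)·(10) + (11)·(11) = 369.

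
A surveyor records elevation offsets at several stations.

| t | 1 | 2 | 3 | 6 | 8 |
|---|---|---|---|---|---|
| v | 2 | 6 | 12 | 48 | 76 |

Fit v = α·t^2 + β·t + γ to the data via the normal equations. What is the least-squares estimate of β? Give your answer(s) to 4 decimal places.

β = 2.6915

Sums needed: Σt^2·t^2 = 5490, Σt^2·t = 764, Σt^2 = 114, Σt·t = 114, Σt = 20, Σ1 = 5.
Right-hand side: Σt^2·v = 6726, Σt·v = 946, Σv = 144.
Normal equations: [[5490, 764, 114]; [764, 114, 20]; [114, 20, 5]]·[α, β, γ]ᵀ = [6726, 946, 144]ᵀ.
Solving the 3×3 system (Gaussian elimination) gives α = 3869/4279, β = 1047/389, γ = -11046/4279.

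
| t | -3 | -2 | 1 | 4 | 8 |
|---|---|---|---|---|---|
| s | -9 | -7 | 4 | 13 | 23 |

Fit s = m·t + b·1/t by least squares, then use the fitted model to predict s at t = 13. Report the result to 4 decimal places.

Normal-equation sums: Σt·t = 94, Σt·1/t = 5, Σ1/t·1/t = 829/576.
Right-hand side: Σt·s = 281, Σ1/t·s = 133/8.
Eliminating b: (829/576)·(row 1) − 5·(row 2) gives (31763/288)·m = (829/576)·281 − 5·(133/8) = 185069/576, so m = 185069/63526.
Then b = ((133/8) − 5·(185069/63526))/(829/576) = 45432/31763.
At t = 13: ŝ = (185069/63526)·(13) + (45432/31763)·(1/13) = 31367525/825838.

ŝ = 37.9827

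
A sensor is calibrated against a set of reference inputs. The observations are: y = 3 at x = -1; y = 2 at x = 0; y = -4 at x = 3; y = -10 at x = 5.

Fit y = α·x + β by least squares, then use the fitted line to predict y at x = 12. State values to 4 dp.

ŷ = -24.4396

The normal system MᵀM·[α, β]ᵀ = Mᵀy is [[35, 7]; [7, 4]]·[α, β]ᵀ = [-65, -9]ᵀ.
Eliminating β: 4·(row 1) − 7·(row 2) gives 91·α = 4·(-65) − 7·(-9) = -197, so α = -197/91.
Then β = ((-9) − 7·(-197/91))/4 = 20/13.
At x = 12: ŷ = (-197/91)·(12) + (20/13)·(1) = -2224/91.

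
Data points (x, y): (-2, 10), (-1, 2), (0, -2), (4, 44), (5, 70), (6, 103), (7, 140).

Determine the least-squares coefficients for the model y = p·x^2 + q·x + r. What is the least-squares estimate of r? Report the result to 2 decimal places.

r = -1.81

Forming AᵀA = [[4595, 739, 131]; [739, 131, 19]; [131, 19, 7]] and Aᵀy = [13064, 2102, 367]ᵀ gives AᵀA·[p, q, r]ᵀ = Aᵀy.
Solving the 3×3 system (Gaussian elimination) gives p = 59597/20328, q = -425/1848, r = -6143/3388.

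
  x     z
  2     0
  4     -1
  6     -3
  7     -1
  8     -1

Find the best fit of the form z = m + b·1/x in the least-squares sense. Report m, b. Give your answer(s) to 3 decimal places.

The normal system AᵀA·[m, b]ᵀ = Aᵀz is [[5, 199/168]; [199/168, 10621/28224]]·[m, b]ᵀ = [-6, -57/56]ᵀ.
Eliminating b: (10621/28224)·(row 1) − (199/168)·(row 2) gives (211/441)·m = (10621/28224)·(-6) − (199/168)·(-57/56) = -9899/9408, so m = -29697/13504.
Then b = ((-57/56) − (199/168)·(-29697/13504))/(10621/28224) = 7119/1688.

m = -2.199, b = 4.217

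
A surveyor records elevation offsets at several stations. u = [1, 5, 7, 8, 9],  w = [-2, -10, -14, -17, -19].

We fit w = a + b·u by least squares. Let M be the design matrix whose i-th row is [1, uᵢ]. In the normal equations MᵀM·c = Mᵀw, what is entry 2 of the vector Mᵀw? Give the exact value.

Entry 2 ↔ basis u, so (Mᵀw)_{2} = Σᵢ (u)·wᵢ = (1)·(-2) + (5)·(-10) + (7)·(-14) + (8)·(-17) + (9)·(-19) = -457.

-457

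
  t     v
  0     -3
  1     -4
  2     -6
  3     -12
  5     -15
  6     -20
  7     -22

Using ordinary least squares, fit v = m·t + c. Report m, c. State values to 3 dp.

m = -2.873, c = -1.863

Setting ∂/∂m … = 0 gives: 124·m + 24·c = -401;  24·m + 7·c = -82.
Determinant 124·7 − 24² = 292.
m = ((-401)·7 − 24·(-82))/292 = -839/292; c = (124·(-82) − 24·(-401))/292 = -136/73.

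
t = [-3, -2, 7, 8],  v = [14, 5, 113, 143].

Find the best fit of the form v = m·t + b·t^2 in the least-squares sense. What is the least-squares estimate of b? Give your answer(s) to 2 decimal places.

Sums needed: Σt·t = 126, Σt·t^2 = 820, Σt^2·t^2 = 6594.
For Aᵀv: Σt·v = 1883, Σt^2·v = 14835.
So AᵀA·[m, b]ᵀ = Aᵀv: [[126, 820]; [820, 6594]]·[m, b]ᵀ = [1883, 14835]ᵀ.
Eliminating b: 6594·(row 1) − 820·(row 2) gives 158444·m = 6594·1883 − 820·14835 = 251802, so m = 125901/79222.
Then b = (14835 − 820·(125901/79222))/6594 = 162575/79222.

b = 2.05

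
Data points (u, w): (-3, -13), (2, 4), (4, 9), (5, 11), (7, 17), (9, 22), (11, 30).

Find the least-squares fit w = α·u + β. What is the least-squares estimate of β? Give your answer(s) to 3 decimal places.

Entries of XᵀX: Σu·u = 305, Σu = 35, Σ1 = 7.
For Xᵀw: Σu·w = 785, Σw = 80.
Determinant 305·7 − 35² = 910.
α = (785·7 − 35·80)/910 = 77/26; β = (305·80 − 35·785)/910 = -615/182.

β = -3.379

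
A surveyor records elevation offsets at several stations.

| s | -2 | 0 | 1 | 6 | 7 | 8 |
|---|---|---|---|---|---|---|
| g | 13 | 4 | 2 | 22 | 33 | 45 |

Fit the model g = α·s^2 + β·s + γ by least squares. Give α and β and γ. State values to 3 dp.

α = 0.993, β = -2.797, γ = 3.679

The normal equations are: 7810·α + 1064·β + 154·γ = 5343;  1064·α + 154·β + 20·γ = 699;  154·α + 20·β + 6·γ = 119.
(Σs^2·s^2 = 7810, Σs^2·s = 1064, Σs^2 = 154, Σs·s = 154, Σs = 20, Σ1 = 6, Σs^2·g = 5343, Σs·g = 699, Σg = 119.)
Row-reducing yields α = 4174/4205, β = -23523/8410, γ = 1067/290.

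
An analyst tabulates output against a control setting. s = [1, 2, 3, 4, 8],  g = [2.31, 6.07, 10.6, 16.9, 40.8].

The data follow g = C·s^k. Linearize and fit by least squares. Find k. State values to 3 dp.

Let Y = ln g. Fitting Y = k·ln s + ln C by least squares:
Σln s = 5.2575, Σ(ln s)² = 7.9333, Σln g = 11.5375, Σln s·ln g = 15.4751.
Equations: 7.9333·k + 5.2575·ln C = 15.4751;  5.2575·k + 5·ln C = 11.5375.
Solving (det = 12.0252): k = 1.39021, ln C = 0.84569.

k = 1.390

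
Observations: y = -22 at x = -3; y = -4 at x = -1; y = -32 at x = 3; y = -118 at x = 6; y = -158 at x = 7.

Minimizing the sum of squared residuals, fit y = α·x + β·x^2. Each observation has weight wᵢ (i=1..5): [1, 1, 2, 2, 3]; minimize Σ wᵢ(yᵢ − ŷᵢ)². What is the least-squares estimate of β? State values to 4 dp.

β = -3.0046

Compute the Gram sums: Σwᵢ·x·x = 247, Σwᵢ·x·x^2 = 1487, Σwᵢ·x^2·x^2 = 10039.
Moment sums: Σwᵢ·x·y = -4856, Σwᵢ·x^2·y = -32500.
Determinant 247·10039 − 1487² = 268464.
α = ((-4856)·10039 − 1487·(-32500))/268464 = -35157/22372; β = (247·(-32500) − 1487·(-4856))/268464 = -67219/22372.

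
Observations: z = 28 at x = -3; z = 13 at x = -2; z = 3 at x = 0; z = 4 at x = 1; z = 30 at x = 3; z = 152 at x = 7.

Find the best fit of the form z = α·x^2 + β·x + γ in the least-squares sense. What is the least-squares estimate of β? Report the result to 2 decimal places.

β = 0.31

From the data, Σx^2·x^2 = 2580, Σx^2·x = 336, Σx^2 = 72, Σx·x = 72, Σx = 6, Σ1 = 6.
For Mᵀz: Σx^2·z = 8026, Σx·z = 1048, Σz = 230.
Row-reducing yields α = 997/330, β = 17/55, γ = 292/165.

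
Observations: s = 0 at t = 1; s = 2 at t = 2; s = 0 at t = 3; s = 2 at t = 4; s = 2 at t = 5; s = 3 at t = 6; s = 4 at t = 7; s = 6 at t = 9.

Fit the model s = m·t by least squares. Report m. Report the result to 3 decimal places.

Entries of MᵀM: Σt·t = 221.
Right-hand side: Σt·s = 122.
Normal equations: [[221]]·[m]ᵀ = [122]ᵀ.
Hence m = 122 / 221 ≈ 0.552036.

m = 0.552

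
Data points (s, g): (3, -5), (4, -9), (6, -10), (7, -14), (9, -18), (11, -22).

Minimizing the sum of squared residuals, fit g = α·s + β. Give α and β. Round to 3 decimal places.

MᵀM·[α, β]ᵀ = Mᵀg reads: 312·α + 40·β = -613;  40·α + 6·β = -78.
Eliminating β: 6·(row 1) − 40·(row 2) gives 272·α = 6·(-613) − 40·(-78) = -558, so α = -279/136.
Then β = ((-78) − 40·(-279/136))/6 = 23/34.

α = -2.051, β = 0.676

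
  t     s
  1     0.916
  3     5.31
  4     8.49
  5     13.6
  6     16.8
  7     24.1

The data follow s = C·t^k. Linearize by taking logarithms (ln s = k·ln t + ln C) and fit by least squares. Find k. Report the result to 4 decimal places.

With ln sᵢ as the transformed response and ln tᵢ as the regressor:
Σln t = 7.8320, Σ(ln t)² = 12.7160, Σln s = 12.3344, Σln t·ln s = 20.2476.
Equations: 12.7160·k + 7.8320·ln C = 20.2476;  7.8320·k + 6·ln C = 12.3344.
Solving (det = 14.9557): k = 1.66376, ln C = -0.11603.

k = 1.6638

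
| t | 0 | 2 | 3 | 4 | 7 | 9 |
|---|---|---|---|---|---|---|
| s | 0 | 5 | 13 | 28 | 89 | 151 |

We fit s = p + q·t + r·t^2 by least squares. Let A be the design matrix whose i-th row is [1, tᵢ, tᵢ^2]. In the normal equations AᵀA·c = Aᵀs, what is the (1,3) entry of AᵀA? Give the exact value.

Row 1 ↔ basis 1, column 3 ↔ basis t^2, so (AᵀA)_{1,3} = Σᵢ t^2 = (1)·(0) + (1)·(4) + (1)·(9) + (1)·(16) + (1)·(49) + (1)·(81) = 159.

159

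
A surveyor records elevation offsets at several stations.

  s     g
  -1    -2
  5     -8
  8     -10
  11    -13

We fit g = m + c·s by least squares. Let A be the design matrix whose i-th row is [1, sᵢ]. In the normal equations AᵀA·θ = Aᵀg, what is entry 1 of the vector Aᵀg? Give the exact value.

Entry 1 ↔ basis 1, so (Aᵀg)_{1} = Σᵢ gᵢ = (1)·(-2) + (1)·(-8) + (1)·(-10) + (1)·(-13) = -33.

-33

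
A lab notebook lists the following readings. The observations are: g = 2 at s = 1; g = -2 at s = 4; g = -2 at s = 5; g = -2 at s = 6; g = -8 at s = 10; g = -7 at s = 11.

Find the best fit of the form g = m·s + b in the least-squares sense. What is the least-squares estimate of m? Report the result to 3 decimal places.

m = -0.958

Normal-equation sums: Σs·s = 299, Σs = 37, Σ1 = 6.
Moment sums: Σs·g = -185, Σg = -19.
So XᵀX·[m, b]ᵀ = Xᵀg: [[299, 37]; [37, 6]]·[m, b]ᵀ = [-185, -19]ᵀ.
Δ = 299·6 − 37² = 425.
m = ((-185)·6 − 37·(-19))/425 = -407/425; b = (299·(-19) − 37·(-185))/425 = 1164/425.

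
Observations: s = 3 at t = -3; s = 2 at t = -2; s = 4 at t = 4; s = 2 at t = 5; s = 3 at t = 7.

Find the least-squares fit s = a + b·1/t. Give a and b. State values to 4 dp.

a = 2.8511, b = 1.0623

The normal system XᵀX·[a, b]ᵀ = Xᵀs is [[5, -101/420]; [-101/420, 85381/176400]]·[a, b]ᵀ = [14, -6/35]ᵀ.
Δ = 5·(85381/176400) − (-101/420)² = 26044/11025.
a = (14·(85381/176400) − (-101/420)·(-6/35))/(26044/11025) = 34943/12256; b = (5·(-6/35) − (-101/420)·14)/(26044/11025) = 3255/3064.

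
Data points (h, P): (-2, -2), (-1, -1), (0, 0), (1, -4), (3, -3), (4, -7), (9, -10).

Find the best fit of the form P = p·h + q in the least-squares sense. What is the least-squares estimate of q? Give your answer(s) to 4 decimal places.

Entries of AᵀA: Σh·h = 112, Σh = 14, Σ1 = 7.
For AᵀP: Σh·P = -126, ΣP = -27.
Normal equations: [[112, 14]; [14, 7]]·[p, q]ᵀ = [-126, -27]ᵀ.
det = 112·7 − 14² = 588.
p = ((-126)·7 − 14·(-27))/588 = -6/7; q = (112·(-27) − 14·(-126))/588 = -15/7.

q = -2.1429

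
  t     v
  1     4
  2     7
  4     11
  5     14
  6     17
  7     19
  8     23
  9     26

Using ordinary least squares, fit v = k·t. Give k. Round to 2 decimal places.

k = 2.84

Setting ∂/∂k … = 0 gives: 276·k = 785.
(Σt·t = 276, Σt·v = 785.)
k = 785/276 = 2.8442.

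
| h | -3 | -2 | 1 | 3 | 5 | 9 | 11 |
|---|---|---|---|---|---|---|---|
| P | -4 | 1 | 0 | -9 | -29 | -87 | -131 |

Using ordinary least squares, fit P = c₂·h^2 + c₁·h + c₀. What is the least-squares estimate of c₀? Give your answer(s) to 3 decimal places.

c₀ = 2.379

AᵀA·[c₂, c₁, c₀]ᵀ = AᵀP reads: 22006·c₂ + 2178·c₁ + 250·c₀ = -23736;  2178·c₂ + 250·c₁ + 24·c₀ = -2386;  250·c₂ + 24·c₁ + 7·c₀ = -259.
Solving the 3×3 system (Gaussian elimination) gives c₂ = -394507/392532, c₁ = -133015/130844, c₀ = 467003/196266.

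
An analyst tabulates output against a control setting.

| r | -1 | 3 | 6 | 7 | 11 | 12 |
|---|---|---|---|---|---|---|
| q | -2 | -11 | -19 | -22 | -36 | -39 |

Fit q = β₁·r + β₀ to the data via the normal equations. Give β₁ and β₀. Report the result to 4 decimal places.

β₁ = -2.8994, β₀ = -3.1369

Entries of XᵀX: Σr·r = 360, Σr = 38, Σ1 = 6.
For Xᵀq: Σr·q = -1163, Σq = -129.
XᵀX·[β₁, β₀]ᵀ = Xᵀq becomes [[360, 38]; [38, 6]]·[β₁, β₀]ᵀ = [-1163, -129]ᵀ.
Eliminating β₀: 6·(row 1) − 38·(row 2) gives 716·β₁ = 6·(-1163) − 38·(-129) = -2076, so β₁ = -519/179.
Then β₀ = ((-129) − 38·(-519/179))/6 = -1123/358.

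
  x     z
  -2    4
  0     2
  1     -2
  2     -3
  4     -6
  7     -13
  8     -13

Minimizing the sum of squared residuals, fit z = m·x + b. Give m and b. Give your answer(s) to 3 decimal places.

From the data, Σx·x = 138, Σx = 20, Σ1 = 7.
Moment sums: Σx·z = -235, Σz = -31.
So MᵀM·[m, b]ᵀ = Mᵀz: [[138, 20]; [20, 7]]·[m, b]ᵀ = [-235, -31]ᵀ.
Eliminating b: 7·(row 1) − 20·(row 2) gives 566·m = 7·(-235) − 20·(-31) = -1025, so m = -1025/566.
Then b = ((-31) − 20·(-1025/566))/7 = 211/283.

m = -1.811, b = 0.746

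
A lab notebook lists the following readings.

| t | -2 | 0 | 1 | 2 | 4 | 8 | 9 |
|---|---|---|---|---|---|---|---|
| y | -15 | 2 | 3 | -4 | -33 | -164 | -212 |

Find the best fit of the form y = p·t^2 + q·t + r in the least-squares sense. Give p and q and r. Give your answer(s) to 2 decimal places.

p = -2.97, q = 2.93, r = 2.53

Forming AᵀA = [[10946, 1306, 170]; [1306, 170, 22]; [170, 22, 7]] and Aᵀy = [-28269, -3327, -423]ᵀ gives AᵀA·[p, q, r]ᵀ = Aᵀy.
Solving the 3×3 system (Gaussian elimination) gives p = -159533/53692, q = 157255/53692, r = 33903/13423.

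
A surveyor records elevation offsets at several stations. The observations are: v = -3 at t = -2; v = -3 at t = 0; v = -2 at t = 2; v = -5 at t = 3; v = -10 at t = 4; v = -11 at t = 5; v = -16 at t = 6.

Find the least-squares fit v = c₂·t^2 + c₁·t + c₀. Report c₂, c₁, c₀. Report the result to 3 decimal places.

Sums needed: Σt^2·t^2 = 2290, Σt^2·t = 432, Σt^2 = 94, Σt·t = 94, Σt = 18, Σ1 = 7.
For Xᵀv: Σt^2·v = -1076, Σt·v = -204, Σv = -50.
XᵀX·[c₂, c₁, c₀]ᵀ = Xᵀv becomes [[2290, 432, 94]; [432, 94, 18]; [94, 18, 7]]·[c₂, c₁, c₀]ᵀ = [-1076, -204, -50]ᵀ.
Row-reducing yields c₂ = -2888/7483, c₁ = -312/7483, c₀ = -13866/7483.

c₂ = -0.386, c₁ = -0.042, c₀ = -1.853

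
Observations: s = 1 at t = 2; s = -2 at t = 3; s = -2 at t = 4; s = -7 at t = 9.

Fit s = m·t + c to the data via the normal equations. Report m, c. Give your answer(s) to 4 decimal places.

m = -1.0345, c = 2.1552

The normal system MᵀM·[m, c]ᵀ = Mᵀs is [[110, 18]; [18, 4]]·[m, c]ᵀ = [-75, -10]ᵀ.
Eliminating c: 4·(row 1) − 18·(row 2) gives 116·m = 4·(-75) − 18·(-10) = -120, so m = -30/29.
Then c = ((-10) − 18·(-30/29))/4 = 125/58.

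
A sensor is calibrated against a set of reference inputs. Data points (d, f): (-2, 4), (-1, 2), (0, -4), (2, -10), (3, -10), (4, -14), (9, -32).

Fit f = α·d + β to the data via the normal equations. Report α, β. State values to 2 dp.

α = -3.22, β = -2.24

Normal-equation sums: Σd·d = 115, Σd = 15, Σ1 = 7.
For Xᵀf: Σd·f = -404, Σf = -64.
XᵀX·[α, β]ᵀ = Xᵀf becomes [[115, 15]; [15, 7]]·[α, β]ᵀ = [-404, -64]ᵀ.
Determinant 115·7 − 15² = 580.
α = ((-404)·7 − 15·(-64))/580 = -467/145; β = (115·(-64) − 15·(-404))/580 = -65/29.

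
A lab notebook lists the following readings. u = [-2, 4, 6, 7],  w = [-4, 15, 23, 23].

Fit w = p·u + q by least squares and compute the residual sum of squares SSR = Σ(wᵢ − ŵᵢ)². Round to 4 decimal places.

SSR = 4.9949

Sums needed: Σu·u = 105, Σu = 15, Σ1 = 4.
Moment sums: Σu·w = 367, Σw = 57.
det = 105·4 − 15² = 195.
p = (367·4 − 15·57)/195 = 613/195; q = (105·57 − 15·367)/195 = 32/13.
Residuals: -34/195, -7/195, 109/65, -22/15; SSR = 974/195.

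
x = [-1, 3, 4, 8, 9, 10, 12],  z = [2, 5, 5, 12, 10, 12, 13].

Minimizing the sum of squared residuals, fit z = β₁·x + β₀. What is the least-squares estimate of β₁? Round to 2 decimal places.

Normal-equation sums: Σx·x = 415, Σx = 45, Σ1 = 7.
And Σx·z = 495, Σz = 59.
Determinant 415·7 − 45² = 880.
β₁ = (495·7 − 45·59)/880 = 81/88; β₀ = (415·59 − 45·495)/880 = 221/88.

β₁ = 0.92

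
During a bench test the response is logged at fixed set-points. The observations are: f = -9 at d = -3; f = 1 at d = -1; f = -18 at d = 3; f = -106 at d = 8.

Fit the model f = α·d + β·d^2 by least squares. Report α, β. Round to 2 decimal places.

α = -1.52, β = -1.47

Sums needed: Σd·d = 83, Σd·d^2 = 511, Σd^2·d^2 = 4259.
For Mᵀf: Σd·f = -876, Σd^2·f = -7026.
Normal equations: [[83, 511]; [511, 4259]]·[α, β]ᵀ = [-876, -7026]ᵀ.
Determinant 83·4259 − 511² = 92376.
α = ((-876)·4259 − 511·(-7026))/92376 = -7811/5132; β = (83·(-7026) − 511·(-876))/92376 = -7529/5132.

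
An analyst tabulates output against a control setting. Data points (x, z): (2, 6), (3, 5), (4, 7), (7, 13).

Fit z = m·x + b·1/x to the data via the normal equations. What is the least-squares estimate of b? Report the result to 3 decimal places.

b = 3.293

Normal-equation sums: Σx·x = 78, Σx·1/x = 4, Σ1/x·1/x = 3133/7056.
Moment sums: Σx·z = 146, Σ1/x·z = 695/84.
So AᵀA·[m, b]ᵀ = Aᵀz: [[78, 4]; [4, 3133/7056]]·[m, b]ᵀ = [146, 695/84]ᵀ.
Eliminating b: (3133/7056)·(row 1) − 4·(row 2) gives (21913/1176)·m = (3133/7056)·146 − 4·(695/84) = 111949/3528, so m = 111949/65739.
Then b = ((695/84) − 4·(111949/65739))/(3133/7056) = 72156/21913.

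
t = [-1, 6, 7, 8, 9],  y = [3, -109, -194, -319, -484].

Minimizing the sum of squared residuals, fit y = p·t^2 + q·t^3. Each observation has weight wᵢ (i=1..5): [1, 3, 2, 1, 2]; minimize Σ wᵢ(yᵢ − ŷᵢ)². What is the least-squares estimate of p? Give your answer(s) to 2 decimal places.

XᵀWX·[p, q]ᵀ = XᵀWy reads: 25909·p + 207807·q = -129605;  207807·p + 1700293·q = -1072719.
Eliminating q: 1700293·(row 1) − 207807·(row 2) gives 869142088·p = 1700293·(-129605) − 207807·(-1072719) = 2552042968, so p = 319005371/108642761.
Then q = ((-1072719) − 207807·(319005371/108642761))/1700293 = -107531292/108642761.

p = 2.94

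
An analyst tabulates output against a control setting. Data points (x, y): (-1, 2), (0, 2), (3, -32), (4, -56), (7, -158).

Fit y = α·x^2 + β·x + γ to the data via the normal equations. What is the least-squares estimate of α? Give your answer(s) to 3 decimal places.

From the data, Σx^2·x^2 = 2739, Σx^2·x = 433, Σx^2 = 75, Σx·x = 75, Σx = 13, Σ1 = 5.
Moment sums: Σx^2·y = -8924, Σx·y = -1428, Σy = -242.
So AᵀA·[α, β, γ]ᵀ = Aᵀy: [[2739, 433, 75]; [433, 75, 13]; [75, 13, 5]]·[α, β, γ]ᵀ = [-8924, -1428, -242]ᵀ.
Solving the 3×3 system (Gaussian elimination) gives α = -17499/6158, β = -18307/6158, γ = 6018/3079.

α = -2.842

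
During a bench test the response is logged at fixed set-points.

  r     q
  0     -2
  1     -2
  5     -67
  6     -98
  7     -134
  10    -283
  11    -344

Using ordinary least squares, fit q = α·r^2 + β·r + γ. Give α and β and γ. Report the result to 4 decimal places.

α = -3.0273, β = 2.1692, γ = -1.6739

From the data, Σr^2·r^2 = 28964, Σr^2·r = 3016, Σr^2 = 332, Σr·r = 332, Σr = 40, Σ1 = 7.
For Xᵀq: Σr^2·q = -81695, Σr·q = -8477, Σq = -930.
So XᵀX·[α, β, γ]ᵀ = Xᵀq: [[28964, 3016, 332]; [3016, 332, 40]; [332, 40, 7]]·[α, β, γ]ᵀ = [-81695, -8477, -930]ᵀ.
Row-reducing yields α = -610549/201684, β = 437483/201684, γ = -4019/2401.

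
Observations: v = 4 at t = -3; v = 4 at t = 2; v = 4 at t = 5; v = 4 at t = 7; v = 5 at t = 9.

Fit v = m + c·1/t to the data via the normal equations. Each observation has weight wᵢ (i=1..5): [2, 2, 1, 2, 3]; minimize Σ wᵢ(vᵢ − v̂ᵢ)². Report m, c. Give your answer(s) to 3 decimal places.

m = 4.302, c = -0.018

From the data, Σwᵢ·1 = 10, Σwᵢ·1/t = 121/105, Σwᵢ·1/t·1/t = 55571/66150.
And Σwᵢ·v = 43, Σwᵢ·1/t·v = 173/35.
Δ = 10·(55571/66150) − (121/105)² = 233932/33075.
m = (43·(55571/66150) − (121/105)·(173/35))/(233932/33075) = 2012759/467864; c = (10·(173/35) − (121/105)·43)/(233932/33075) = -4095/233932.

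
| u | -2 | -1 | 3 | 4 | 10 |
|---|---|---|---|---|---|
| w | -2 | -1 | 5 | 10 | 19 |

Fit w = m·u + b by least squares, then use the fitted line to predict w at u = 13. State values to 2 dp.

The normal equations are: 130·m + 14·b = 250;  14·m + 5·b = 31.
(Σu·u = 130, Σu = 14, Σ1 = 5, Σu·w = 250, Σw = 31.)
det = 130·5 − 14² = 454.
m = (250·5 − 14·31)/454 = 408/227; b = (130·31 − 14·250)/454 = 265/227.
At u = 13: ŵ = (408/227)·(13) + (265/227)·(1) = 5569/227.

ŵ = 24.53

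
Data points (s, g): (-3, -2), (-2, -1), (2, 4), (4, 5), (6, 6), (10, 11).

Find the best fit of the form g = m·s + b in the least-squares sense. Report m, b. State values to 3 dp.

m = 0.967, b = 1.094

With design matrix X, XᵀX = [[169, 17]; [17, 6]] and Xᵀg = [182, 23]ᵀ.
Δ = 169·6 − 17² = 725.
m = (182·6 − 17·23)/725 = 701/725; b = (169·23 − 17·182)/725 = 793/725.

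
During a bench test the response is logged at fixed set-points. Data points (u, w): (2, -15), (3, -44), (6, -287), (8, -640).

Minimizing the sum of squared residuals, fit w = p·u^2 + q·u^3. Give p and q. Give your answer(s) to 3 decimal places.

p = -1.852, q = -1.019

With design matrix X, XᵀX = [[5489, 40819]; [40819, 309593]] and Xᵀw = [-51748, -390980]ᵀ.
det = 5489·309593 − 40819² = 33165216.
p = ((-51748)·309593 − 40819·(-390980))/33165216 = -2558581/1381884; q = (5489·(-390980) − 40819·(-51748))/33165216 = -1407817/1381884.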